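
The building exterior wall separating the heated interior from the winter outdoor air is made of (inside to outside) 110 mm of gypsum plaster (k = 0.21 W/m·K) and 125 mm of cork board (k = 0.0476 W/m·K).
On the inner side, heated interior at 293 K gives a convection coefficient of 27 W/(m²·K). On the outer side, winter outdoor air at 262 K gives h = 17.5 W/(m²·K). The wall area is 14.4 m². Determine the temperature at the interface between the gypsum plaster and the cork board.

T ≈ 288 K

Series thermal resistances:
R_inner film = 1/(h_i·A) = 1/(27×14.4) = 0.002572 K/W
R_gypsum plaster = L/(kA) = 0.11/(0.21×14.4) = 0.03638 K/W
R_cork board = L/(kA) = 0.125/(0.0476×14.4) = 0.1824 K/W
R_outer film = 1/(h_o·A) = 1/(17.5×14.4) = 0.003968 K/W
R_total = 0.2253 K/W;  Q = ΔT/R_total = 31/0.2253 = 137.6 W
T_interface = T_inner − Q·ΣR(inner→interface) = 293 − 138×0.03895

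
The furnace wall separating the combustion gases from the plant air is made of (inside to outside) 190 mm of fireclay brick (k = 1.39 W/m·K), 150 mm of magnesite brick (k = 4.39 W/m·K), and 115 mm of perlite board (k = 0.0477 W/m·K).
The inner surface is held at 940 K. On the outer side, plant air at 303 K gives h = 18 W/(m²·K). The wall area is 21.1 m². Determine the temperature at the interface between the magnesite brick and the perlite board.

Using the resistance-network approach (series):
R_fireclay brick = L/(kA) = 0.19/(1.39×21.1) = 0.006478 K/W
R_magnesite brick = L/(kA) = 0.15/(4.39×21.1) = 0.001619 K/W
R_perlite board = L/(kA) = 0.115/(0.0477×21.1) = 0.1143 K/W
R_outer film = 1/(h_o·A) = 1/(18×21.1) = 0.002633 K/W
R_total = 0.125 K/W;  Q = ΔT/R_total = 637/0.125 = 5096 W
T_interface = T_inner − Q·ΣR(inner→interface) = 940 − 5100×0.008098

T ≈ 899 K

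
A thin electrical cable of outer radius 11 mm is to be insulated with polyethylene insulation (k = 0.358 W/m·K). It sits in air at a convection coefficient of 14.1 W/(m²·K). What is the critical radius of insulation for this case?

r_cr ≈ 25.4 mm

For a cylinder r_cr = k/h = 0.358/14.1
r_cr = 25.4 mm; since the bare radius (11 mm) is below r_cr, adding a thin layer of insulation will *increase* heat loss.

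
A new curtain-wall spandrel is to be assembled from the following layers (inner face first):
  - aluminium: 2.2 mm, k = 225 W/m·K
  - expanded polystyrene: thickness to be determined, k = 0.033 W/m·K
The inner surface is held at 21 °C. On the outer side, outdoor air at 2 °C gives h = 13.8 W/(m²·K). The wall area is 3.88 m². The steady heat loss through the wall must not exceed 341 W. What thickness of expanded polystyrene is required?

Using the resistance-network approach (series):
R_aluminium = L/(kA) = 0.0022/(225×3.88) = 2.52×10^-6 K/W
R_outer film = 1/(h_o·A) = 1/(13.8×3.88) = 0.01868 K/W
Sum of the known resistances R_other = 0.01868 K/W
Required total resistance R_tot = ΔT/Q_allow = 19/341 = 0.05572 K/W
R_expanded polystyrene = R_tot − R_other = 0.03704 K/W
L = R·k·A = 0.03704×0.033×3.88

L ≈ 4.74 mm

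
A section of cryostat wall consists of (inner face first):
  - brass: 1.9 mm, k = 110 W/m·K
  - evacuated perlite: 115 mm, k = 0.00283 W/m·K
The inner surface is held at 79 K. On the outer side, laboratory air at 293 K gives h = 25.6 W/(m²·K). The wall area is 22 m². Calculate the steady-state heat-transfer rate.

Series thermal resistances:
R_brass = L/(kA) = 0.0019/(110×22) = 7.851×10^-7 K/W
R_evacuated perlite = L/(kA) = 0.115/(0.00283×22) = 1.847 K/W
R_outer film = 1/(h_o·A) = 1/(25.6×22) = 0.001776 K/W
R_total = 1.849 K/W
Q = ΔT / R_total = 214 / 1.849

Q ≈ 116 W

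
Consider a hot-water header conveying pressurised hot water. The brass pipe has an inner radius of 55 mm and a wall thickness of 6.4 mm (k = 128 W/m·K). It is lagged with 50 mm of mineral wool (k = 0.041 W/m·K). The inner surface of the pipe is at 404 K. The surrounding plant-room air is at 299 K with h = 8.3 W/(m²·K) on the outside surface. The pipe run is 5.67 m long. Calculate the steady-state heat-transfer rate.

Q ≈ 240 W

For a radial system each layer contributes R = ln(r_out/r_in)/(2πkL); films add R = 1/(hA).
R_brass pipe wall = ln(61.4/55)/(2π×128×5.67) = 2.414×10^-5 K/W
R_mineral wool = ln(111.4/61.4)/(2π×0.041×5.67) = 0.4078 K/W
R_outer film = 1/(h_o·2πr_oL) = 1/(8.3×2π×0.1114×5.67) = 0.03036 K/W
R_total = 0.4382 K/W
Q = ΔT/R_total = 105/0.4382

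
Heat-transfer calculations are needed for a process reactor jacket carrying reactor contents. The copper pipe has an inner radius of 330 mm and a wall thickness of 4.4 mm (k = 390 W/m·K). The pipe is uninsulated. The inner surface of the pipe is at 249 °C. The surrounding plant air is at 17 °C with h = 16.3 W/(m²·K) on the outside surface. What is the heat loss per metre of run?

Cylindrical conduction, so R = ln(r₂/r₁)/(2πkL) per layer, in series:
R_copper pipe wall = ln(334.4/330)/(2π×390×1) = 5.405×10^-6 K/W
R_outer film = 1/(h_o·2πr_oL) = 1/(16.3×2π×0.3344×1) = 0.0292 K/W
R_total = 0.0292 K/W
Q = ΔT/R_total = 232/0.0292

q′ ≈ 7940 W/m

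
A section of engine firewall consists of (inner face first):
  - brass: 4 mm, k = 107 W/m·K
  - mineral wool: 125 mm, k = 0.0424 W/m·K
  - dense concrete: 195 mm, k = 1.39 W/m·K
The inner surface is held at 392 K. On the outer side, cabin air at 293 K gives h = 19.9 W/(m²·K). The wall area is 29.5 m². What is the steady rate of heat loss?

Q ≈ 930 W

Model the wall as resistances in series:
R_brass = L/(kA) = 0.004/(107×29.5) = 1.267×10^-6 K/W
R_mineral wool = L/(kA) = 0.125/(0.0424×29.5) = 0.09994 K/W
R_dense concrete = L/(kA) = 0.195/(1.39×29.5) = 0.004756 K/W
R_outer film = 1/(h_o·A) = 1/(19.9×29.5) = 0.001703 K/W
R_total = 0.1064 K/W
Q = ΔT / R_total = 99 / 0.1064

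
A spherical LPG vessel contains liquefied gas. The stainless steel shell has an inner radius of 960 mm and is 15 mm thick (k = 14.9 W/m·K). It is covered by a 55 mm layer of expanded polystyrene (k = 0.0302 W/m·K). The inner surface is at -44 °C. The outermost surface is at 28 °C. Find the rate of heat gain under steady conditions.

Radial (spherical) resistances in series:
R_stainless steel shell = (1/0.96 − 1/0.975)/(4π×14.9) = 8.559×10^-5 K/W
R_expanded polystyrene = (1/0.975 − 1/1.03)/(4π×0.0302) = 0.1443 K/W
R_total = 0.1444 K/W
Q = ΔT/R_total = 72/0.1444

Q ≈ 499 W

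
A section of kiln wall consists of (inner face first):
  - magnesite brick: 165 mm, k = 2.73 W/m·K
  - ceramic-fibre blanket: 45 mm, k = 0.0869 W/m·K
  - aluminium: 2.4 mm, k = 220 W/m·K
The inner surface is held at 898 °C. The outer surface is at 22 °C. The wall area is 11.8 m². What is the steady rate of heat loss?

Using the resistance-network approach (series):
R_magnesite brick = L/(kA) = 0.165/(2.73×11.8) = 0.005122 K/W
R_ceramic-fibre blanket = L/(kA) = 0.045/(0.0869×11.8) = 0.04388 K/W
R_aluminium = L/(kA) = 0.0024/(220×11.8) = 9.245×10^-7 K/W
R_total = 0.04901 K/W
Q = ΔT / R_total = 876 / 0.04901

Q ≈ 17900 W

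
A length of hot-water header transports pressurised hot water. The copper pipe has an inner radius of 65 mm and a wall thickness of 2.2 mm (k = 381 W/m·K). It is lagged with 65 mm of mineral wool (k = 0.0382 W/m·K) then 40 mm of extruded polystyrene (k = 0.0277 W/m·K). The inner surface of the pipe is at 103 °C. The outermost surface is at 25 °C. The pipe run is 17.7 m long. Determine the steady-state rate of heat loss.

Cylindrical conduction, so R = ln(r₂/r₁)/(2πkL) per layer, in series:
R_copper pipe wall = ln(67.2/65)/(2π×381×17.7) = 7.856×10^-7 K/W
R_mineral wool = ln(132.2/67.2)/(2π×0.0382×17.7) = 0.1593 K/W
R_extruded polystyrene = ln(172.2/132.2)/(2π×0.0277×17.7) = 0.08581 K/W
R_total = 0.2451 K/W
Q = ΔT/R_total = 78/0.2451

Q ≈ 318 W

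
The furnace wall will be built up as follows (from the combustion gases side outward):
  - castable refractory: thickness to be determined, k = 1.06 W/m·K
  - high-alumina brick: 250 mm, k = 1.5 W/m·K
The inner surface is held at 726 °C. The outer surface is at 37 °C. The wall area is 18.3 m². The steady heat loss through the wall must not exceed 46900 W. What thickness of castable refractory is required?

Using the resistance-network approach (series):
R_high-alumina brick = L/(kA) = 0.25/(1.5×18.3) = 0.009107 K/W
Sum of the known resistances R_other = 0.009107 K/W
Required total resistance R_tot = ΔT/Q_allow = 689/46900 = 0.01469 K/W
R_castable refractory = R_tot − R_other = 0.005583 K/W
L = R·k·A = 0.005583×1.06×18.3

L ≈ 108 mm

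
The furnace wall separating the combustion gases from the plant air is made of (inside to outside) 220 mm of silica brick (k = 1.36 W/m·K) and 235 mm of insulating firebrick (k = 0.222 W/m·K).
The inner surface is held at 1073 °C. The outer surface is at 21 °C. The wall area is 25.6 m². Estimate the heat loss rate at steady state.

Q ≈ 22100 W

Series thermal resistances:
R_silica brick = L/(kA) = 0.22/(1.36×25.6) = 0.006319 K/W
R_insulating firebrick = L/(kA) = 0.235/(0.222×25.6) = 0.04135 K/W
R_total = 0.04767 K/W
Q = ΔT / R_total = 1052 / 0.04767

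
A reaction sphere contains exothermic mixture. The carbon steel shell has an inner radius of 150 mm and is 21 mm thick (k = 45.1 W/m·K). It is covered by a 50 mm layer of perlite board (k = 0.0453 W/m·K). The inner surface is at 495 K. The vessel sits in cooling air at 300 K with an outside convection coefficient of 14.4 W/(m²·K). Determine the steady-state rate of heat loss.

Radial (spherical) resistances in series:
R_carbon steel shell = (1/0.15 − 1/0.171)/(4π×45.1) = 0.001445 K/W
R_perlite board = (1/0.171 − 1/0.221)/(4π×0.0453) = 2.324 K/W
R_outer film = 1/(h·4πr_o²) = 1/(14.4×4π×0.221²) = 0.1131 K/W
R_total = 2.439 K/W
Q = ΔT/R_total = 195/2.439

Q ≈ 80 W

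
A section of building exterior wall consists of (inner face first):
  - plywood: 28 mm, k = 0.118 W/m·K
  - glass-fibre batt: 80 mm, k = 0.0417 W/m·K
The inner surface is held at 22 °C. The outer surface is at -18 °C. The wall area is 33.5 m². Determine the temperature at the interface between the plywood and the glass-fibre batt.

Series thermal resistances:
R_plywood = L/(kA) = 0.028/(0.118×33.5) = 0.007083 K/W
R_glass-fibre batt = L/(kA) = 0.08/(0.0417×33.5) = 0.05727 K/W
R_total = 0.06435 K/W;  Q = ΔT/R_total = 40/0.06435 = 621.6 W
T_interface = T_inner − Q·ΣR(inner→interface) = 22 − 622×0.007083

T ≈ 17.6 °C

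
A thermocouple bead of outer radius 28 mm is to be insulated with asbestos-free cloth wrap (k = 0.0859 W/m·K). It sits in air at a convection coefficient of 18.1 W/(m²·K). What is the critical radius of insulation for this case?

r_cr ≈ 9.49 mm

For a sphere r_cr = 2k/h = 2×0.0859/18.1
r_cr = 9.49 mm; since the bare radius (28 mm) is above r_cr, any added insulation will reduce heat loss.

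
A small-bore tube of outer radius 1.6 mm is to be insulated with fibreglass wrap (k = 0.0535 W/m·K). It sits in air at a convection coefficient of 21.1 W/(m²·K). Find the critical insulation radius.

For a cylinder r_cr = k/h = 0.0535/21.1
r_cr = 2.54 mm; since the bare radius (1.6 mm) is below r_cr, adding a thin layer of insulation will *increase* heat loss.

r_cr ≈ 2.54 mm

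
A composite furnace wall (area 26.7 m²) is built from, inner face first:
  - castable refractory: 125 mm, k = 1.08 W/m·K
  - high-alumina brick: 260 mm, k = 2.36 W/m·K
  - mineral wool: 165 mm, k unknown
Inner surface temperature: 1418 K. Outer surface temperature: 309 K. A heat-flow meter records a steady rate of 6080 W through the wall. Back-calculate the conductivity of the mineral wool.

k ≈ 0.0355 W/(m·K)

Treating each layer as a thermal resistance in series:
R_castable refractory = L/(kA) = 0.125/(1.08×26.7) = 0.004335 K/W
R_high-alumina brick = L/(kA) = 0.26/(2.36×26.7) = 0.004126 K/W
Sum of known resistances R_other = 0.008461 K/W
Total R = ΔT/Q = 1109/6080 = 0.1824 K/W
R_mineral wool = R_total − R_other = 0.1739 K/W
k = L/(R·A) = 0.165/(0.1739×26.7)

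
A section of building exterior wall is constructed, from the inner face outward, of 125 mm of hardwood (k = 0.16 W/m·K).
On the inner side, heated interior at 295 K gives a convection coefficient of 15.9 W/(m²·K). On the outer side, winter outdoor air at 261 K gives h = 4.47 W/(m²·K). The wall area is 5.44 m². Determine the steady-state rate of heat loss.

Series thermal resistances:
R_inner film = 1/(h_i·A) = 1/(15.9×5.44) = 0.01156 K/W
R_hardwood = L/(kA) = 0.125/(0.16×5.44) = 0.1436 K/W
R_outer film = 1/(h_o·A) = 1/(4.47×5.44) = 0.04112 K/W
R_total = 0.1963 K/W
Q = ΔT / R_total = 34 / 0.1963

Q ≈ 173 W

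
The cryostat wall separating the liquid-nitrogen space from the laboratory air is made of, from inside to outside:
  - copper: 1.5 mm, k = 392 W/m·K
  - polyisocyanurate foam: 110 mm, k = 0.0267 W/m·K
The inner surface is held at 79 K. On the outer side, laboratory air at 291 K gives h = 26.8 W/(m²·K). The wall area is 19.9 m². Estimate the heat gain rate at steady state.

Q ≈ 1010 W

Thermal resistances in series:
R_copper = L/(kA) = 0.0015/(392×19.9) = 1.923×10^-7 K/W
R_polyisocyanurate foam = L/(kA) = 0.11/(0.0267×19.9) = 0.207 K/W
R_outer film = 1/(h_o·A) = 1/(26.8×19.9) = 0.001875 K/W
R_total = 0.2089 K/W
Q = ΔT / R_total = 212 / 0.2089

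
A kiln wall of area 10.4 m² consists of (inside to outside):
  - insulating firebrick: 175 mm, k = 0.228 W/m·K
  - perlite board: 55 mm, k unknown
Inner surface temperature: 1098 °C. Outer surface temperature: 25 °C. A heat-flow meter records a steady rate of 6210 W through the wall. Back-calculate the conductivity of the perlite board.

k ≈ 0.0534 W/(m·K)

Model the wall as resistances in series:
R_insulating firebrick = L/(kA) = 0.175/(0.228×10.4) = 0.0738 K/W
Sum of known resistances R_other = 0.0738 K/W
Total R = ΔT/Q = 1073/6210 = 0.1728 K/W
R_perlite board = R_total − R_other = 0.09898 K/W
k = L/(R·A) = 0.055/(0.09898×10.4)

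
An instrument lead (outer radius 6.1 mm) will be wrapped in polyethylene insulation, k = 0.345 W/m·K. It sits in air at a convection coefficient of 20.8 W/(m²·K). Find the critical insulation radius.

For a cylinder r_cr = k/h = 0.345/20.8
r_cr = 16.6 mm; since the bare radius (6.1 mm) is below r_cr, adding a thin layer of insulation will *increase* heat loss.

r_cr ≈ 16.6 mm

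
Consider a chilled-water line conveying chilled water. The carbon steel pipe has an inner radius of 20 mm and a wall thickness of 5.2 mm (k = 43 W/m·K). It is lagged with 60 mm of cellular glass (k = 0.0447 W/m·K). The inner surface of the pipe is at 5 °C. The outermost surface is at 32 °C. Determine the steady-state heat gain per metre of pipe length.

q′ ≈ 6.22 W/m

For a radial system each layer contributes R = ln(r_out/r_in)/(2πkL); films add R = 1/(hA).
R_carbon steel pipe wall = ln(25.2/20)/(2π×43×1) = 8.554×10^-4 K/W
R_cellular glass = ln(85.2/25.2)/(2π×0.0447×1) = 4.337 K/W
R_total = 4.338 K/W
Q = ΔT/R_total = 27/4.338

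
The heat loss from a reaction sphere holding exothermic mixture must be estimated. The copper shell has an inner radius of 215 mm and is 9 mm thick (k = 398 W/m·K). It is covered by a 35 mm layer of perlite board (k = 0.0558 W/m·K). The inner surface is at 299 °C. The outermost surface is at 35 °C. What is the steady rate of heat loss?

Spherical conduction: R = (1/r_in − 1/r_out)/(4πk) per layer; series-sum.
R_copper shell = (1/0.215 − 1/0.224)/(4π×398) = 3.736×10^-5 K/W
R_perlite board = (1/0.224 − 1/0.259)/(4π×0.0558) = 0.8604 K/W
R_total = 0.8604 K/W
Q = ΔT/R_total = 264/0.8604

Q ≈ 307 W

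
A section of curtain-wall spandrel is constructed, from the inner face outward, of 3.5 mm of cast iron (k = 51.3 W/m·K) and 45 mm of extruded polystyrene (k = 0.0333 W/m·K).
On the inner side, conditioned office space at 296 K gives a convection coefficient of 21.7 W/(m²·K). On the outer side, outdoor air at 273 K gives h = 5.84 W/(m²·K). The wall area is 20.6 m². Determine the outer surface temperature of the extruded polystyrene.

Thermal resistances in series:
R_inner film = 1/(h_i·A) = 1/(21.7×20.6) = 0.002237 K/W
R_cast iron = L/(kA) = 0.0035/(51.3×20.6) = 3.312×10^-6 K/W
R_extruded polystyrene = L/(kA) = 0.045/(0.0333×20.6) = 0.0656 K/W
R_outer film = 1/(h_o·A) = 1/(5.84×20.6) = 0.008312 K/W
R_total = 0.07615 K/W;  Q = ΔT/R_total = 23/0.07615 = 302 W
T_interface = T_inner − Q·ΣR(inner→interface) = 296 − 302×0.06784

T ≈ 276 K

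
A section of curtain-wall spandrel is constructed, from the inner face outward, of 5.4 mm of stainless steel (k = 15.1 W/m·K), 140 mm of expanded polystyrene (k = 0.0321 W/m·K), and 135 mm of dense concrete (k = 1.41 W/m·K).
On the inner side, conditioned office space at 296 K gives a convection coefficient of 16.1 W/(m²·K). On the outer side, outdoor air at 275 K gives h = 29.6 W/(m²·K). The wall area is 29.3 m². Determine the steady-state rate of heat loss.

Using the resistance-network approach (series):
R_inner film = 1/(h_i·A) = 1/(16.1×29.3) = 0.00212 K/W
R_stainless steel = L/(kA) = 0.0054/(15.1×29.3) = 1.221×10^-5 K/W
R_expanded polystyrene = L/(kA) = 0.14/(0.0321×29.3) = 0.1489 K/W
R_dense concrete = L/(kA) = 0.135/(1.41×29.3) = 0.003268 K/W
R_outer film = 1/(h_o·A) = 1/(29.6×29.3) = 0.001153 K/W
R_total = 0.1554 K/W
Q = ΔT / R_total = 21 / 0.1554

Q ≈ 135 W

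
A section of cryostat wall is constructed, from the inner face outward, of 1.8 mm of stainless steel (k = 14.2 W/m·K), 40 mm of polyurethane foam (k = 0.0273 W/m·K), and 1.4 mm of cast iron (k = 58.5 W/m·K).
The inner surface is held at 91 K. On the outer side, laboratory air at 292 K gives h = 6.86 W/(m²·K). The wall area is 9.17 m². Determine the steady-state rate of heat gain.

Q ≈ 1140 W

Using the resistance-network approach (series):
R_stainless steel = L/(kA) = 0.0018/(14.2×9.17) = 1.382×10^-5 K/W
R_polyurethane foam = L/(kA) = 0.04/(0.0273×9.17) = 0.1598 K/W
R_cast iron = L/(kA) = 0.0014/(58.5×9.17) = 2.61×10^-6 K/W
R_outer film = 1/(h_o·A) = 1/(6.86×9.17) = 0.0159 K/W
R_total = 0.1757 K/W
Q = ΔT / R_total = 201 / 0.1757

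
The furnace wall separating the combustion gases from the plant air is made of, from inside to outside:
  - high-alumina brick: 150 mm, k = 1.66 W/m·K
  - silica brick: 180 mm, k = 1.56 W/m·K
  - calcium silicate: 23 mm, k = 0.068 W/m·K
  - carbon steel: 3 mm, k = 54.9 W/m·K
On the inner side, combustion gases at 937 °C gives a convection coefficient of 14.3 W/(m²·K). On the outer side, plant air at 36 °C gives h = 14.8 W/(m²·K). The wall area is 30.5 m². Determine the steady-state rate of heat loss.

Q ≈ 40300 W

Model the wall as resistances in series:
R_inner film = 1/(h_i·A) = 1/(14.3×30.5) = 0.002293 K/W
R_high-alumina brick = L/(kA) = 0.15/(1.66×30.5) = 0.002963 K/W
R_silica brick = L/(kA) = 0.18/(1.56×30.5) = 0.003783 K/W
R_calcium silicate = L/(kA) = 0.023/(0.068×30.5) = 0.01109 K/W
R_carbon steel = L/(kA) = 0.003/(54.9×30.5) = 1.792×10^-6 K/W
R_outer film = 1/(h_o·A) = 1/(14.8×30.5) = 0.002215 K/W
R_total = 0.02235 K/W
Q = ΔT / R_total = 901 / 0.02235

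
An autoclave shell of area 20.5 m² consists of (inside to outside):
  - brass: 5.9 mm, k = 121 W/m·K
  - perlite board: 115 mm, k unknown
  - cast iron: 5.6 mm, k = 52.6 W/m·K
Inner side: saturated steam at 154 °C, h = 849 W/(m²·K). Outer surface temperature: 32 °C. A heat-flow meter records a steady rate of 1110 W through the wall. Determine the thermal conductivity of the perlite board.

Treating each layer as a thermal resistance in series:
R_inner film = 1/(h_i·A) = 1/(849×20.5) = 5.746×10^-5 K/W
R_brass = L/(kA) = 0.0059/(121×20.5) = 2.379×10^-6 K/W
R_cast iron = L/(kA) = 0.0056/(52.6×20.5) = 5.193×10^-6 K/W
Sum of known resistances R_other = 6.503×10^-5 K/W
Total R = ΔT/Q = 122/1110 = 0.1099 K/W
R_perlite board = R_total − R_other = 0.1098 K/W
k = L/(R·A) = 0.115/(0.1098×20.5)

k ≈ 0.0511 W/(m·K)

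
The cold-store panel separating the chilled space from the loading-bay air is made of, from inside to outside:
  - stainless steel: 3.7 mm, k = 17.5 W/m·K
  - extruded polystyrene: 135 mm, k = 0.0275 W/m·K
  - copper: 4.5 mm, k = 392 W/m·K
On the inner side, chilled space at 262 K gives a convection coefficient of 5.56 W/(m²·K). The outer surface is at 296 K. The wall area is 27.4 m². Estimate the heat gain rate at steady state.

Q ≈ 183 W

Using the resistance-network approach (series):
R_inner film = 1/(h_i·A) = 1/(5.56×27.4) = 0.006564 K/W
R_stainless steel = L/(kA) = 0.0037/(17.5×27.4) = 7.716×10^-6 K/W
R_extruded polystyrene = L/(kA) = 0.135/(0.0275×27.4) = 0.1792 K/W
R_copper = L/(kA) = 0.0045/(392×27.4) = 4.19×10^-7 K/W
R_total = 0.1857 K/W
Q = ΔT / R_total = 34 / 0.1857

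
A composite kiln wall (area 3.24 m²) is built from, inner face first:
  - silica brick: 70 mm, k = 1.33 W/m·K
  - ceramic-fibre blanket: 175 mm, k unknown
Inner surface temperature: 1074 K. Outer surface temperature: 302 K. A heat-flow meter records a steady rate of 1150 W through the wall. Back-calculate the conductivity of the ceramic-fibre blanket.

Thermal resistances in series:
R_silica brick = L/(kA) = 0.07/(1.33×3.24) = 0.01624 K/W
Sum of known resistances R_other = 0.01624 K/W
Total R = ΔT/Q = 772/1150 = 0.6713 K/W
R_ceramic-fibre blanket = R_total − R_other = 0.6551 K/W
k = L/(R·A) = 0.175/(0.6551×3.24)

k ≈ 0.0825 W/(m·K)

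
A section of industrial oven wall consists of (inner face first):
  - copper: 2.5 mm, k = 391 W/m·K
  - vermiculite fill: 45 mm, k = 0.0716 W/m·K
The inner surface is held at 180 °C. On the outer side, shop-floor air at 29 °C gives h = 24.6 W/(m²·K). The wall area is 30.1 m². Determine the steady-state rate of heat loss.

Series thermal resistances:
R_copper = L/(kA) = 0.0025/(391×30.1) = 2.124×10^-7 K/W
R_vermiculite fill = L/(kA) = 0.045/(0.0716×30.1) = 0.02088 K/W
R_outer film = 1/(h_o·A) = 1/(24.6×30.1) = 0.001351 K/W
R_total = 0.02223 K/W
Q = ΔT / R_total = 151 / 0.02223

Q ≈ 6790 W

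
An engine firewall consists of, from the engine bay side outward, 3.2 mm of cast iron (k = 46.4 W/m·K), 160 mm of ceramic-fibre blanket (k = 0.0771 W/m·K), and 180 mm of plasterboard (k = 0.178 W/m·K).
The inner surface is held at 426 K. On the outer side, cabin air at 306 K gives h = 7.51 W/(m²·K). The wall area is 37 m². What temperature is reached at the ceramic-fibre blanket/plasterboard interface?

Series thermal resistances:
R_cast iron = L/(kA) = 0.0032/(46.4×37) = 1.864×10^-6 K/W
R_ceramic-fibre blanket = L/(kA) = 0.16/(0.0771×37) = 0.05609 K/W
R_plasterboard = L/(kA) = 0.18/(0.178×37) = 0.02733 K/W
R_outer film = 1/(h_o·A) = 1/(7.51×37) = 0.003599 K/W
R_total = 0.08702 K/W;  Q = ΔT/R_total = 120/0.08702 = 1379 W
T_interface = T_inner − Q·ΣR(inner→interface) = 426 − 1380×0.05609

T ≈ 349 K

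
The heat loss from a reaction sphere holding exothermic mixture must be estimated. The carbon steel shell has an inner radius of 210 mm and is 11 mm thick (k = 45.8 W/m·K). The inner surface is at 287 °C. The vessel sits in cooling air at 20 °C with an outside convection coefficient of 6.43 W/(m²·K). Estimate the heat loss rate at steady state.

Spherical conduction: R = (1/r_in − 1/r_out)/(4πk) per layer; series-sum.
R_carbon steel shell = (1/0.21 − 1/0.221)/(4π×45.8) = 4.118×10^-4 K/W
R_outer film = 1/(h·4πr_o²) = 1/(6.43×4π×0.221²) = 0.2534 K/W
R_total = 0.2538 K/W
Q = ΔT/R_total = 267/0.2538

Q ≈ 1050 W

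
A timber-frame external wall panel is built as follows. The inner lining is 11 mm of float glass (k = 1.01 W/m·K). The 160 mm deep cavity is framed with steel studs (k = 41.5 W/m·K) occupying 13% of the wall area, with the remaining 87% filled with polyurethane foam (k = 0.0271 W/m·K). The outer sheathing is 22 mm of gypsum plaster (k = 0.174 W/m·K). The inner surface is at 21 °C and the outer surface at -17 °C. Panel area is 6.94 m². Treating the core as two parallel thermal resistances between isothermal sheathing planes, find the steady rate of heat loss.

Sheathing layers in series; stud and cavity paths in parallel between them.
R_inner = 0.011/(1.01×6.94) = 0.001569 K/W
R_stud  = 0.16/(41.5×0.13×6.94) = 0.004273 K/W
R_cav   = 0.16/(0.0271×0.87×6.94) = 0.9778 K/W
1/R_core = 1/R_stud + 1/R_cav → R_core = 0.004255 K/W
R_outer = 0.022/(0.174×6.94) = 0.01822 K/W
R_total = 0.02404 K/W
Q = ΔT/R_total = 38/0.02404

Q ≈ 1580 W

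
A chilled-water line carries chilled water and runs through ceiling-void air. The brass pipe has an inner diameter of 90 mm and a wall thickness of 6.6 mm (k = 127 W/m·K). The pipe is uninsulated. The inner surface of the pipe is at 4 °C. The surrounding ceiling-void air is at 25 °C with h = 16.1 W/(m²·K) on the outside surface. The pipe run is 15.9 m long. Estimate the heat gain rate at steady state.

Cylindrical conduction, so R = ln(r₂/r₁)/(2πkL) per layer, in series:
R_brass pipe wall = ln(51.6/45)/(2π×127×15.9) = 1.079×10^-5 K/W
R_outer film = 1/(h_o·2πr_oL) = 1/(16.1×2π×0.0516×15.9) = 0.01205 K/W
R_total = 0.01206 K/W
Q = ΔT/R_total = 21/0.01206

Q ≈ 1740 W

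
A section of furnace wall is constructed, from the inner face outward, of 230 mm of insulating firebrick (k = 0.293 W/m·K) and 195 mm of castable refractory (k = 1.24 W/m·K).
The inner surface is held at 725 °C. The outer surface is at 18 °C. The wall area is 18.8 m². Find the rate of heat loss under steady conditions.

Q ≈ 14100 W

Model the wall as resistances in series:
R_insulating firebrick = L/(kA) = 0.23/(0.293×18.8) = 0.04175 K/W
R_castable refractory = L/(kA) = 0.195/(1.24×18.8) = 0.008365 K/W
R_total = 0.05012 K/W
Q = ΔT / R_total = 707 / 0.05012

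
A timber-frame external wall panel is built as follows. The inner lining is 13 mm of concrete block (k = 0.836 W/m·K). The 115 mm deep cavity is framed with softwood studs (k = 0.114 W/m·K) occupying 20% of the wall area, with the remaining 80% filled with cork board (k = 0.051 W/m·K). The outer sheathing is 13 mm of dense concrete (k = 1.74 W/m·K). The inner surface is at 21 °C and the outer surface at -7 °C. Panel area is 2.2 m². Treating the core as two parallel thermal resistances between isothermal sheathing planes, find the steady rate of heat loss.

Q ≈ 33.6 W

Sheathing layers in series; stud and cavity paths in parallel between them.
R_inner = 0.013/(0.836×2.2) = 0.007068 K/W
R_stud  = 0.115/(0.114×0.2×2.2) = 2.293 K/W
R_cav   = 0.115/(0.051×0.8×2.2) = 1.281 K/W
1/R_core = 1/R_stud + 1/R_cav → R_core = 0.8219 K/W
R_outer = 0.013/(1.74×2.2) = 0.003396 K/W
R_total = 0.8324 K/W
Q = ΔT/R_total = 28/0.8324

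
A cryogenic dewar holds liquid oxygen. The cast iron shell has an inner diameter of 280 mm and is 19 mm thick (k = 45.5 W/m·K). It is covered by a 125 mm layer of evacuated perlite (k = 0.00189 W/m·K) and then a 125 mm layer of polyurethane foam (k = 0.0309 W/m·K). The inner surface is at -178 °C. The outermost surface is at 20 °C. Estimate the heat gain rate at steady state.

For a spherical shell R = (1/r₁ − 1/r₂)/(4πk); film R = 1/(h·4πr²). In series:
R_cast iron shell = (1/0.14 − 1/0.159)/(4π×45.5) = 0.001493 K/W
R_evacuated perlite = (1/0.159 − 1/0.284)/(4π×0.00189) = 116.6 K/W
R_polyurethane foam = (1/0.284 − 1/0.409)/(4π×0.0309) = 2.771 K/W
R_total = 119.3 K/W
Q = ΔT/R_total = 198/119.3

Q ≈ 1.66 W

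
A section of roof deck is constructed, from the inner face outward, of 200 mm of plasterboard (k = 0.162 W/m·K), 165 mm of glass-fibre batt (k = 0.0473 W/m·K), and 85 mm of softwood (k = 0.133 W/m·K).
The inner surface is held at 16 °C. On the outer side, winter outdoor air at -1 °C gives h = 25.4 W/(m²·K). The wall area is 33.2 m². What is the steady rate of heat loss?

Using the resistance-network approach (series):
R_plasterboard = L/(kA) = 0.2/(0.162×33.2) = 0.03719 K/W
R_glass-fibre batt = L/(kA) = 0.165/(0.0473×33.2) = 0.1051 K/W
R_softwood = L/(kA) = 0.085/(0.133×33.2) = 0.01925 K/W
R_outer film = 1/(h_o·A) = 1/(25.4×33.2) = 0.001186 K/W
R_total = 0.1627 K/W
Q = ΔT / R_total = 17 / 0.1627

Q ≈ 104 W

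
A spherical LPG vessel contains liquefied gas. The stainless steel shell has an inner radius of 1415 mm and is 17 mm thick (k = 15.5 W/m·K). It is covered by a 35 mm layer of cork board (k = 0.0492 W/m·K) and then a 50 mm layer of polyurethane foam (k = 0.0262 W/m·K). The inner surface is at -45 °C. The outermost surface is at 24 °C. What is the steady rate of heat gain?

For a spherical shell R = (1/r₁ − 1/r₂)/(4πk); film R = 1/(h·4πr²). In series:
R_stainless steel shell = (1/1.415 − 1/1.432)/(4π×15.5) = 4.307×10^-5 K/W
R_cork board = (1/1.432 − 1/1.467)/(4π×0.0492) = 0.02695 K/W
R_polyurethane foam = (1/1.467 − 1/1.517)/(4π×0.0262) = 0.06824 K/W
R_total = 0.09523 K/W
Q = ΔT/R_total = 69/0.09523

Q ≈ 725 W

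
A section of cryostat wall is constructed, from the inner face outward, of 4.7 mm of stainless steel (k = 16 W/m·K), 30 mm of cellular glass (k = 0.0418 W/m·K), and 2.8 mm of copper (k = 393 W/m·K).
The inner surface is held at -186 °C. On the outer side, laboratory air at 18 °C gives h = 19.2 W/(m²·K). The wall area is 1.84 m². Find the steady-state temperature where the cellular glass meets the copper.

T ≈ 4.2 °C

Using the resistance-network approach (series):
R_stainless steel = L/(kA) = 0.0047/(16×1.84) = 1.596×10^-4 K/W
R_cellular glass = L/(kA) = 0.03/(0.0418×1.84) = 0.3901 K/W
R_copper = L/(kA) = 0.0028/(393×1.84) = 3.872×10^-6 K/W
R_outer film = 1/(h_o·A) = 1/(19.2×1.84) = 0.02831 K/W
R_total = 0.4185 K/W;  Q = ΔT/R_total = 204/0.4185 = 487.4 W
T_interface = T_inner + Q·ΣR(inner→interface) = -186 + 487×0.3902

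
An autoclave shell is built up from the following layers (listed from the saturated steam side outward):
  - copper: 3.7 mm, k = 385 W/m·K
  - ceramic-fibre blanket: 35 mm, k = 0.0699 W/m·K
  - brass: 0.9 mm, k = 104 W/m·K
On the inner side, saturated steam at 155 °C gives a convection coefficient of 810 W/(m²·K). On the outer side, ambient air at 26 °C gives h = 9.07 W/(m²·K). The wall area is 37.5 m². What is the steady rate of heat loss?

Q ≈ 7900 W

Model the wall as resistances in series:
R_inner film = 1/(h_i·A) = 1/(810×37.5) = 3.292×10^-5 K/W
R_copper = L/(kA) = 0.0037/(385×37.5) = 2.563×10^-7 K/W
R_ceramic-fibre blanket = L/(kA) = 0.035/(0.0699×37.5) = 0.01335 K/W
R_brass = L/(kA) = 0.0009/(104×37.5) = 2.308×10^-7 K/W
R_outer film = 1/(h_o·A) = 1/(9.07×37.5) = 0.00294 K/W
R_total = 0.01633 K/W
Q = ΔT / R_total = 129 / 0.01633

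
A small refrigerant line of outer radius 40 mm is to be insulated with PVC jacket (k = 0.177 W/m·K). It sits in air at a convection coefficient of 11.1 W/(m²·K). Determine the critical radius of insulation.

r_cr ≈ 15.9 mm

For a cylinder r_cr = k/h = 0.177/11.1
r_cr = 15.9 mm; since the bare radius (40 mm) is above r_cr, any added insulation will reduce heat loss.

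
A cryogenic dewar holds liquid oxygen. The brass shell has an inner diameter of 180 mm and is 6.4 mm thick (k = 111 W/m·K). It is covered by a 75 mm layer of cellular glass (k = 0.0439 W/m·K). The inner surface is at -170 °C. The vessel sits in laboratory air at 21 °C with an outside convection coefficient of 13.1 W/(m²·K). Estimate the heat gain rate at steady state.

Spherical conduction: R = (1/r_in − 1/r_out)/(4πk) per layer; series-sum.
R_brass shell = (1/0.09 − 1/0.0964)/(4π×111) = 5.288×10^-4 K/W
R_cellular glass = (1/0.0964 − 1/0.1714)/(4π×0.0439) = 8.228 K/W
R_outer film = 1/(h·4πr_o²) = 1/(13.1×4π×0.1714²) = 0.2068 K/W
R_total = 8.435 K/W
Q = ΔT/R_total = 191/8.435

Q ≈ 22.6 W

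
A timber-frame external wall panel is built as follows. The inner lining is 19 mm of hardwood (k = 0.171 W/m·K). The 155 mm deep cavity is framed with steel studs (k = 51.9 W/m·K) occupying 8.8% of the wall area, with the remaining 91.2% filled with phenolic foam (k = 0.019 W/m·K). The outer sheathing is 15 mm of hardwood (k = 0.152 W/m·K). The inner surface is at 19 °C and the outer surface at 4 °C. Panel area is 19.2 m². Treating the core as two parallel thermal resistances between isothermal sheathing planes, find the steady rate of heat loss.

Q ≈ 1180 W

Sheathing layers in series; stud and cavity paths in parallel between them.
R_inner = 0.019/(0.171×19.2) = 0.005787 K/W
R_stud  = 0.155/(51.9×0.088×19.2) = 0.001768 K/W
R_cav   = 0.155/(0.019×0.912×19.2) = 0.4659 K/W
1/R_core = 1/R_stud + 1/R_cav → R_core = 0.001761 K/W
R_outer = 0.015/(0.152×19.2) = 0.00514 K/W
R_total = 0.01269 K/W
Q = ΔT/R_total = 15/0.01269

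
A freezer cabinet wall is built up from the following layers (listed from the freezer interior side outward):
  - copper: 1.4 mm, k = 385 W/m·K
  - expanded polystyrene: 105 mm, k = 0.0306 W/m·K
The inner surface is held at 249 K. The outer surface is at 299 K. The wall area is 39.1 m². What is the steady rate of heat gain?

Model the wall as resistances in series:
R_copper = L/(kA) = 0.0014/(385×39.1) = 9.3×10^-8 K/W
R_expanded polystyrene = L/(kA) = 0.105/(0.0306×39.1) = 0.08776 K/W
R_total = 0.08776 K/W
Q = ΔT / R_total = 50 / 0.08776

Q ≈ 570 W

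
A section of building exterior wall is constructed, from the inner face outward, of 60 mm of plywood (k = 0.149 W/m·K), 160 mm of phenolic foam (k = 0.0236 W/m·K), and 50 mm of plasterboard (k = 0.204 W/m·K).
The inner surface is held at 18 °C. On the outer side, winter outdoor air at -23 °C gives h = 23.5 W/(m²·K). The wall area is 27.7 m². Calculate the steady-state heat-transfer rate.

Q ≈ 152 W

Model the wall as resistances in series:
R_plywood = L/(kA) = 0.06/(0.149×27.7) = 0.01454 K/W
R_phenolic foam = L/(kA) = 0.16/(0.0236×27.7) = 0.2448 K/W
R_plasterboard = L/(kA) = 0.05/(0.204×27.7) = 0.008848 K/W
R_outer film = 1/(h_o·A) = 1/(23.5×27.7) = 0.001536 K/W
R_total = 0.2697 K/W
Q = ΔT / R_total = 41 / 0.2697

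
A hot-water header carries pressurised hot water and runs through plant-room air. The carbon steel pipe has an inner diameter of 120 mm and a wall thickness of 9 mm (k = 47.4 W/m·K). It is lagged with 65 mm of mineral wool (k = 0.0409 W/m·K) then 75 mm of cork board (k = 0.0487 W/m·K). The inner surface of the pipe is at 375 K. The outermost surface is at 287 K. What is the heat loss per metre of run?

For a radial system each layer contributes R = ln(r_out/r_in)/(2πkL); films add R = 1/(hA).
R_carbon steel pipe wall = ln(69/60)/(2π×47.4×1) = 4.693×10^-4 K/W
R_mineral wool = ln(134/69)/(2π×0.0409×1) = 2.583 K/W
R_cork board = ln(209/134)/(2π×0.0487×1) = 1.453 K/W
R_total = 4.036 K/W
Q = ΔT/R_total = 88/4.036

q′ ≈ 21.8 W/m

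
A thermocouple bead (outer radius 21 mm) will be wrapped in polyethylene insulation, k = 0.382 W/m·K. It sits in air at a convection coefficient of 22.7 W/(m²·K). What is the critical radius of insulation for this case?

r_cr ≈ 33.7 mm

For a sphere r_cr = 2k/h = 2×0.382/22.7
r_cr = 33.7 mm; since the bare radius (21 mm) is below r_cr, adding a thin layer of insulation will *increase* heat loss.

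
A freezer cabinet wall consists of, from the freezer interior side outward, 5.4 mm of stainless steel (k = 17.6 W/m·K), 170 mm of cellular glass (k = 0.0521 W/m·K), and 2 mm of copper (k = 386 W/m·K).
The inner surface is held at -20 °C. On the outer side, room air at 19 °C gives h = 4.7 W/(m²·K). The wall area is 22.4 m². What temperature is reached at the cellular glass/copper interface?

T ≈ 16.6 °C

Series thermal resistances:
R_stainless steel = L/(kA) = 0.0054/(17.6×22.4) = 1.37×10^-5 K/W
R_cellular glass = L/(kA) = 0.17/(0.0521×22.4) = 0.1457 K/W
R_copper = L/(kA) = 0.002/(386×22.4) = 2.313×10^-7 K/W
R_outer film = 1/(h_o·A) = 1/(4.7×22.4) = 0.009498 K/W
R_total = 0.1552 K/W;  Q = ΔT/R_total = 39/0.1552 = 251.3 W
T_interface = T_inner + Q·ΣR(inner→interface) = -20 + 251×0.1457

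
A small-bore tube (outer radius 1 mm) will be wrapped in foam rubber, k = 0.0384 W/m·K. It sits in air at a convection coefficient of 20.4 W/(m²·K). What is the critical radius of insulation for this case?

r_cr ≈ 1.88 mm

For a cylinder r_cr = k/h = 0.0384/20.4
r_cr = 1.88 mm; since the bare radius (1 mm) is below r_cr, adding a thin layer of insulation will *increase* heat loss.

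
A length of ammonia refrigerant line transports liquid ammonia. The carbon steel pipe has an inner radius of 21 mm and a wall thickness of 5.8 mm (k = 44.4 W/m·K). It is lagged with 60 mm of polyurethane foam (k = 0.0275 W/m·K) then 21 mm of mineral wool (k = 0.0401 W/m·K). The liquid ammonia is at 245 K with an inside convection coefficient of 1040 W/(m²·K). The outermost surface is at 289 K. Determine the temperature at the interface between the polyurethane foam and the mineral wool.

T ≈ 284 K

For a radial system each layer contributes R = ln(r_out/r_in)/(2πkL); films add R = 1/(hA).
R_inner film = 1/(h_i·2πr₁L) = 1/(1040×2π×0.021×1) = 0.007287 K/W
R_carbon steel pipe wall = ln(26.8/21)/(2π×44.4×1) = 8.742×10^-4 K/W
R_polyurethane foam = ln(86.8/26.8)/(2π×0.0275×1) = 6.801 K/W
R_mineral wool = ln(107.8/86.8)/(2π×0.0401×1) = 0.86 K/W
R_total = 7.67 K/W
Q = ΔT/R_total = 44/7.67
Q = 5.74 W/m
T_interface = T_inner + Q·ΣR(inner→interface) = 245 + 5.74×6.81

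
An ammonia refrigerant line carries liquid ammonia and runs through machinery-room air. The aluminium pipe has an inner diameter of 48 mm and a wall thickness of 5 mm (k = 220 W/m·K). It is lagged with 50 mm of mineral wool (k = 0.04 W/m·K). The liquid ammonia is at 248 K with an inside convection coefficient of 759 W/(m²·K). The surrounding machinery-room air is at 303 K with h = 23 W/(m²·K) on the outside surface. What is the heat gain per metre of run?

q′ ≈ 13.5 W/m

Cylindrical conduction, so R = ln(r₂/r₁)/(2πkL) per layer, in series:
R_inner film = 1/(h_i·2πr₁L) = 1/(759×2π×0.024×1) = 0.008737 K/W
R_aluminium pipe wall = ln(29/24)/(2π×220×1) = 1.369×10^-4 K/W
R_mineral wool = ln(79/29)/(2π×0.04×1) = 3.987 K/W
R_outer film = 1/(h_o·2πr_oL) = 1/(23×2π×0.079×1) = 0.08759 K/W
R_total = 4.084 K/W
Q = ΔT/R_total = 55/4.084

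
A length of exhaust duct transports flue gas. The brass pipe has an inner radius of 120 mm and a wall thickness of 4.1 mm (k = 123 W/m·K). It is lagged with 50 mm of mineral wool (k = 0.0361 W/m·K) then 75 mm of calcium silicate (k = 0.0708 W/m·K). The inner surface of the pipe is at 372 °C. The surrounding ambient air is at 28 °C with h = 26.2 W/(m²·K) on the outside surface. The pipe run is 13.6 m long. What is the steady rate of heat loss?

For a radial system each layer contributes R = ln(r_out/r_in)/(2πkL); films add R = 1/(hA).
R_brass pipe wall = ln(124.1/120)/(2π×123×13.6) = 3.196×10^-6 K/W
R_mineral wool = ln(174.1/124.1)/(2π×0.0361×13.6) = 0.1097 K/W
R_calcium silicate = ln(249.1/174.1)/(2π×0.0708×13.6) = 0.05921 K/W
R_outer film = 1/(h_o·2πr_oL) = 1/(26.2×2π×0.2491×13.6) = 0.001793 K/W
R_total = 0.1708 K/W
Q = ΔT/R_total = 344/0.1708

Q ≈ 2010 W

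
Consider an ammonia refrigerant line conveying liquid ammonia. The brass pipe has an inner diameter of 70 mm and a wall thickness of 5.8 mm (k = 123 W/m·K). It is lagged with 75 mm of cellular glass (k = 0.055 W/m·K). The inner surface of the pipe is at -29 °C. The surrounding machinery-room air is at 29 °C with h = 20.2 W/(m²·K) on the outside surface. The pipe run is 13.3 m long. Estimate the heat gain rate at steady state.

Per-layer cylindrical resistances, series-summed:
R_brass pipe wall = ln(40.8/35)/(2π×123×13.3) = 1.492×10^-5 K/W
R_cellular glass = ln(115.8/40.8)/(2π×0.055×13.3) = 0.227 K/W
R_outer film = 1/(h_o·2πr_oL) = 1/(20.2×2π×0.1158×13.3) = 0.005116 K/W
R_total = 0.2321 K/W
Q = ΔT/R_total = 58/0.2321

Q ≈ 250 W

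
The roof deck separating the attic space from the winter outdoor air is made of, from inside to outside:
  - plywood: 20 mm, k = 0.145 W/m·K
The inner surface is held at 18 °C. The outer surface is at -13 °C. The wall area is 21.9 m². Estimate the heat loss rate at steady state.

Using the resistance-network approach (series):
R_plywood = L/(kA) = 0.02/(0.145×21.9) = 0.006298 K/W
R_total = 0.006298 K/W
Q = ΔT / R_total = 31 / 0.006298

Q ≈ 4920 W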